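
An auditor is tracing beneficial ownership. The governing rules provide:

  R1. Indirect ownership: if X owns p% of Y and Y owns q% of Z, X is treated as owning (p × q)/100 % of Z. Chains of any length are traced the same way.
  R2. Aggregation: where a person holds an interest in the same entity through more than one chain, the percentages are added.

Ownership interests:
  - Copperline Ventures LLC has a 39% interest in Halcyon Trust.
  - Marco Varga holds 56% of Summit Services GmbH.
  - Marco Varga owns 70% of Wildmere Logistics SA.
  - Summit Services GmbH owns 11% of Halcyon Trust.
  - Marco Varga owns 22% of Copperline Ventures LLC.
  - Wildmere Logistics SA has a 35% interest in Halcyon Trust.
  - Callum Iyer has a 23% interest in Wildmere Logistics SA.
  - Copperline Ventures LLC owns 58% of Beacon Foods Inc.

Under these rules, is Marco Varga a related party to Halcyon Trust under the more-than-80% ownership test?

Chain via Copperline Ventures LLC (R1): 22% × 39% = 8.58% of Halcyon Trust.
Chain via Wildmere Logistics SA (R1): 70% × 35% = 24.5% of Halcyon Trust.
Chain via Summit Services GmbH (R1): 56% × 11% = 6.16% of Halcyon Trust.
Aggregating (R2): 8.58% + 24.5% + 6.16% = 39.24%.
39.24% does not exceed the 80% threshold, so Marco is not a related party to Halcyon Trust.

No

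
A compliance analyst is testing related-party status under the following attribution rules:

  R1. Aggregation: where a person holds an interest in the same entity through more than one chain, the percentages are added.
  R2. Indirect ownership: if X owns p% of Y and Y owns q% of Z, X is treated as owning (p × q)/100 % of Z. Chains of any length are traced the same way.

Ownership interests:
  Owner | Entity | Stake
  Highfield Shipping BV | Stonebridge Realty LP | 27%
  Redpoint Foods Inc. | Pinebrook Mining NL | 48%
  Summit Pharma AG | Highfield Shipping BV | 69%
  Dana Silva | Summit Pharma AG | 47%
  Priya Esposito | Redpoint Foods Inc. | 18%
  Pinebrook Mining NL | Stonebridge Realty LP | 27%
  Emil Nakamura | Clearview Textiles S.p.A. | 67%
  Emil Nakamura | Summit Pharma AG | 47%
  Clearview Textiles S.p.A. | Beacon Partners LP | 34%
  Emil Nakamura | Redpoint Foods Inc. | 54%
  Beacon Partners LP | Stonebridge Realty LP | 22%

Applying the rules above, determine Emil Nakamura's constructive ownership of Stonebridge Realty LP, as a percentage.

Chain via Redpoint Foods Inc. → Pinebrook Mining NL (R2): 54% × 48% × 27% = 6.9984% of Stonebridge Realty LP.
Chain via Clearview Textiles S.p.A. → Beacon Partners LP (R2): 67% × 34% × 22% = 5.0116% of Stonebridge Realty LP.
Chain via Summit Pharma AG → Highfield Shipping BV (R2): 47% × 69% × 27% = 8.7561% of Stonebridge Realty LP.
Aggregating (R1): 6.9984% + 5.0116% + 8.7561% = 20.7661%.

20.7661%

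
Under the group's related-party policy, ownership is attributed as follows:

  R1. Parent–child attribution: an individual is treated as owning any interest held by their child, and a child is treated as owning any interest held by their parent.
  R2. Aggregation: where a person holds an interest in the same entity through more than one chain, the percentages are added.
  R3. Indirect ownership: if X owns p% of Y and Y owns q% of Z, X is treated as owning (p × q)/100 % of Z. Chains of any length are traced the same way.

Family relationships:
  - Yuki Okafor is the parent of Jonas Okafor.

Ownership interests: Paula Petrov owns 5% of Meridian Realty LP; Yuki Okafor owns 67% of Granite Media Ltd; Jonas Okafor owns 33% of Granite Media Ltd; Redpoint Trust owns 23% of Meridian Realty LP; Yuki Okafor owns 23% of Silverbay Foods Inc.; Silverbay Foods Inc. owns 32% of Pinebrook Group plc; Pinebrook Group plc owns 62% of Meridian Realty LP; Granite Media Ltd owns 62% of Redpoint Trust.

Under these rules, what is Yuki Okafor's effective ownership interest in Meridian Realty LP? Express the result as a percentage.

18.8232%

By parent–child attribution (R1), Yuki Okafor is treated as also owning Jonas Okafor's interest in Granite Media Ltd, giving 67% + 33% = 100%.
Chain via Silverbay Foods Inc. → Pinebrook Group plc (R3): 23% × 32% × 62% = 4.5632% of Meridian Realty LP.
Chain via Granite Media Ltd → Redpoint Trust (R3): 100% × 62% × 23% = 14.26% of Meridian Realty LP.
Aggregating (R2): 4.5632% + 14.26% = 18.8232%.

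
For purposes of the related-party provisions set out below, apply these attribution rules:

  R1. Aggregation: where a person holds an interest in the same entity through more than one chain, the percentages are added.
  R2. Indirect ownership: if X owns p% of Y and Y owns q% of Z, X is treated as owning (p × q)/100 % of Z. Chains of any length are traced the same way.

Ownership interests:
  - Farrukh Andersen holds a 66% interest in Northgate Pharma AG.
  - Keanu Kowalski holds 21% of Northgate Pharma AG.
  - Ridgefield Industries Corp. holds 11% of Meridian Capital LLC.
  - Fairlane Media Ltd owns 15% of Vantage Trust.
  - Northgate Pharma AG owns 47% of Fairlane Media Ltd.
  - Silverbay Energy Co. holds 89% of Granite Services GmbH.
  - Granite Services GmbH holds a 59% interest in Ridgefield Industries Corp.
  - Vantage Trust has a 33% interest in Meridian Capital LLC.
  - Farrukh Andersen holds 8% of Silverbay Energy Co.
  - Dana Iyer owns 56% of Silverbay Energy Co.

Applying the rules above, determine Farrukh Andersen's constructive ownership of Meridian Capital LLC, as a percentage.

Chain via Northgate Pharma AG → Fairlane Media Ltd → Vantage Trust (R2): 66% × 47% × 15% × 33% = 1.53549% of Meridian Capital LLC.
Chain via Silverbay Energy Co. → Granite Services GmbH → Ridgefield Industries Corp. (R2): 8% × 89% × 59% × 11% = 0.462088% of Meridian Capital LLC.
Aggregating (R1): 1.53549% + 0.462088% = 1.997578%.

1.997578%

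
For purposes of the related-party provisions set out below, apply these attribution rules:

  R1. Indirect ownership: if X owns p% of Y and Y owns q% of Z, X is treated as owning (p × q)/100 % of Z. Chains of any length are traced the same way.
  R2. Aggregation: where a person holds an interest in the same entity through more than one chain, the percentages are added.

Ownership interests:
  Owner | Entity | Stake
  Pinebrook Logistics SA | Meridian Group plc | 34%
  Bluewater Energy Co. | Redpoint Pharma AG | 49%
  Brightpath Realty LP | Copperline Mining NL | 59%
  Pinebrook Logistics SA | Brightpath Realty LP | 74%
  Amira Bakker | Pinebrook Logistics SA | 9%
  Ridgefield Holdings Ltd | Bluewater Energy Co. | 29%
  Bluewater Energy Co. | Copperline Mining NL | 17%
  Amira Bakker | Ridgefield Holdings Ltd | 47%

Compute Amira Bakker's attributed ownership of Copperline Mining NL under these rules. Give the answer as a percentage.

Chain via Pinebrook Logistics SA → Brightpath Realty LP (R1): 9% × 74% × 59% = 3.9294% of Copperline Mining NL.
Chain via Ridgefield Holdings Ltd → Bluewater Energy Co. (R1): 47% × 29% × 17% = 2.3171% of Copperline Mining NL.
Aggregating (R2): 3.9294% + 2.3171% = 6.2465%.

6.2465%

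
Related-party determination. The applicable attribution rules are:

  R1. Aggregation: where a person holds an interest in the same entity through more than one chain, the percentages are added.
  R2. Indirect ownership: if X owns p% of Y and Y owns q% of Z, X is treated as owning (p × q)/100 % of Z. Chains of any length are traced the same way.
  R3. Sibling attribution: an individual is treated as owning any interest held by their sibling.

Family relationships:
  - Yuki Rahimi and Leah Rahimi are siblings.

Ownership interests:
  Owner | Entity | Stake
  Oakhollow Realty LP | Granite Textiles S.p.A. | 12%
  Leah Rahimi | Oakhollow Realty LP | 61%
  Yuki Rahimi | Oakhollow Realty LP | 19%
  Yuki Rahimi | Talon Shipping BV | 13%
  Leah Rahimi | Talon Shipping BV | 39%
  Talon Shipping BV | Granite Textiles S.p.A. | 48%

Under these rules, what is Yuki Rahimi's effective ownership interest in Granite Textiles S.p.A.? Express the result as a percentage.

34.56%

By sibling attribution (R3), Yuki Rahimi is treated as also owning Leah Rahimi's interest in Talon Shipping BV, giving 13% + 39% = 52%.
By sibling attribution (R3), Yuki Rahimi is treated as also owning Leah Rahimi's interest in Oakhollow Realty LP, giving 19% + 61% = 80%.
Chain via Talon Shipping BV (R2): 52% × 48% = 24.96% of Granite Textiles S.p.A.
Chain via Oakhollow Realty LP (R2): 80% × 12% = 9.6% of Granite Textiles S.p.A.
Aggregating (R1): 24.96% + 9.6% = 34.56%.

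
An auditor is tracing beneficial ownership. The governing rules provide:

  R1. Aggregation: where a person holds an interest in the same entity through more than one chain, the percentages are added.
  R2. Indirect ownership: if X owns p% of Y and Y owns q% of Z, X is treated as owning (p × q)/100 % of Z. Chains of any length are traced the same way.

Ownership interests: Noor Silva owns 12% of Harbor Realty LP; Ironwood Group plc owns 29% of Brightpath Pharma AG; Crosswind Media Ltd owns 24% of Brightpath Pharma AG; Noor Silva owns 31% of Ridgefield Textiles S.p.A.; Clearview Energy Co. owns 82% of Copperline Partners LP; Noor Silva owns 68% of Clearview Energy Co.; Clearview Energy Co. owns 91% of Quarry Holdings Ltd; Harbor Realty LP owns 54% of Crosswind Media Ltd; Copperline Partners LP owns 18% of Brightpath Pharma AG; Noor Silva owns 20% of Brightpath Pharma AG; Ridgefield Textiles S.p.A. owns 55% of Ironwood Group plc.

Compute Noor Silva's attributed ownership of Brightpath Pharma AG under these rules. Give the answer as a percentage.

Chain via Ridgefield Textiles S.p.A. → Ironwood Group plc (R2): 31% × 55% × 29% = 4.9445% of Brightpath Pharma AG.
Chain via Harbor Realty LP → Crosswind Media Ltd (R2): 12% × 54% × 24% = 1.5552% of Brightpath Pharma AG.
Chain via Clearview Energy Co. → Copperline Partners LP (R2): 68% × 82% × 18% = 10.0368% of Brightpath Pharma AG.
Direct interest in Brightpath Pharma AG: 20%.
Aggregating (R1): 4.9445% + 1.5552% + 10.0368% + 20% = 36.5365%.

36.5365%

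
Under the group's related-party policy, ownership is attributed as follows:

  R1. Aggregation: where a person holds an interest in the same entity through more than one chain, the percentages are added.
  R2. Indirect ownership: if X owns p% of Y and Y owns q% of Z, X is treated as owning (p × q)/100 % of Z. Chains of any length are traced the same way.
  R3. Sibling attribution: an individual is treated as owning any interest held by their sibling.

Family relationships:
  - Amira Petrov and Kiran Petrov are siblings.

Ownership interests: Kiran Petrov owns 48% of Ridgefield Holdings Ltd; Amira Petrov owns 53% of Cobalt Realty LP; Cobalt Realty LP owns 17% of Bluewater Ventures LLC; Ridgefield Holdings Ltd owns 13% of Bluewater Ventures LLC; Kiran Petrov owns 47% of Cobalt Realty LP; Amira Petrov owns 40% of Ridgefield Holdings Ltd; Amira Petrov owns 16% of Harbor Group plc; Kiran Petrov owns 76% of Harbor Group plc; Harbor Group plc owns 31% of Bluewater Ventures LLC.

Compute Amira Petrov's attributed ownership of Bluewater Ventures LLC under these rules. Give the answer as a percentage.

56.96%

By sibling attribution (R3), Amira Petrov is treated as also owning Kiran Petrov's interest in Harbor Group plc, giving 16% + 76% = 92%.
By sibling attribution (R3), Amira Petrov is treated as also owning Kiran Petrov's interest in Ridgefield Holdings Ltd, giving 40% + 48% = 88%.
By sibling attribution (R3), Amira Petrov is treated as also owning Kiran Petrov's interest in Cobalt Realty LP, giving 53% + 47% = 100%.
Chain via Harbor Group plc (R2): 92% × 31% = 28.52% of Bluewater Ventures LLC.
Chain via Ridgefield Holdings Ltd (R2): 88% × 13% = 11.44% of Bluewater Ventures LLC.
Chain via Cobalt Realty LP (R2): 100% × 17% = 17% of Bluewater Ventures LLC.
Aggregating (R1): 28.52% + 11.44% + 17% = 56.96%.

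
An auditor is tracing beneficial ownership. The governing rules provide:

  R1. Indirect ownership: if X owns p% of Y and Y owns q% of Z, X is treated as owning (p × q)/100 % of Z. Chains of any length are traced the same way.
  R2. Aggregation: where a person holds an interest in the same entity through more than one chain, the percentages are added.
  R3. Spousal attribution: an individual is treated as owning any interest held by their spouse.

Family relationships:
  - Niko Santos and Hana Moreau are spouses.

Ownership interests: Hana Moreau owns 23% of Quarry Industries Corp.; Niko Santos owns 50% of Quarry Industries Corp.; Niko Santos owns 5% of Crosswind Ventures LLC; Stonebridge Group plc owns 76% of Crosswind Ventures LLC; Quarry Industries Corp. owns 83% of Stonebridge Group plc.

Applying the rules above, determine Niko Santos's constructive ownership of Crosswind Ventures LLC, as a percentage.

51.0484%

By spousal attribution (R3), Niko Santos is treated as also owning Hana Moreau's interest in Quarry Industries Corp, giving 50% + 23% = 73%.
Chain via Quarry Industries Corp. → Stonebridge Group plc (R1): 73% × 83% × 76% = 46.0484% of Crosswind Ventures LLC.
Direct interest in Crosswind Ventures LLC: 5%.
Aggregating (R2): 46.0484% + 5% = 51.0484%.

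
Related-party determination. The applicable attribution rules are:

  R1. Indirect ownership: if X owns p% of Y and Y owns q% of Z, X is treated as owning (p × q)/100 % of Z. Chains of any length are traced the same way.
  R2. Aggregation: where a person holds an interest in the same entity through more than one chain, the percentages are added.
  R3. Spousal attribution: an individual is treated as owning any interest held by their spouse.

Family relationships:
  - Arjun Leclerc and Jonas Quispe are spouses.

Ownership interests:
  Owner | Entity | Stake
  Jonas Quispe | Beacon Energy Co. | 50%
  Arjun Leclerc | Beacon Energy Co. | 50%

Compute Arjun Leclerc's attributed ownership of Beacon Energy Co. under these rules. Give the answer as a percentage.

100%

By spousal attribution (R3), Arjun Leclerc is treated as also owning Jonas Quispe's interest in Beacon Energy Co, giving 50% + 50% = 100%.
Direct interest in Beacon Energy Co: 100%.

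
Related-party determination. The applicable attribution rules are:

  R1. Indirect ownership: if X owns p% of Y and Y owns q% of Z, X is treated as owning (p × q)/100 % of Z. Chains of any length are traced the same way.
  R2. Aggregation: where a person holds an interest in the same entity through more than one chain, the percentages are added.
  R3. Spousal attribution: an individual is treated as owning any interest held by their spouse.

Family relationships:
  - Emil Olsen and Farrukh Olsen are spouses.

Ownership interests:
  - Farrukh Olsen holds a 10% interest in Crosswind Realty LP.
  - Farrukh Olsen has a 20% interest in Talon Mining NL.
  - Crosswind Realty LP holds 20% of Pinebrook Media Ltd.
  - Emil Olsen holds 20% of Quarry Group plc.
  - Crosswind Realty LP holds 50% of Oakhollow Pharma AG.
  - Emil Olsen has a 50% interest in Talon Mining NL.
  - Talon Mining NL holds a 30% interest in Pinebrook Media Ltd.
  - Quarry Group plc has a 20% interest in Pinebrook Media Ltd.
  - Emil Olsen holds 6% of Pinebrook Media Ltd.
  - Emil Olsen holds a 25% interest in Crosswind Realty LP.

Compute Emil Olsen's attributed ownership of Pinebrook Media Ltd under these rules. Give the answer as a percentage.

38%

By spousal attribution (R3), Emil Olsen is treated as also owning Farrukh Olsen's interest in Talon Mining NL, giving 50% + 20% = 70%.
By spousal attribution (R3), Emil Olsen is treated as also owning Farrukh Olsen's interest in Crosswind Realty LP, giving 25% + 10% = 35%.
Chain via Talon Mining NL (R1): 70% × 30% = 21% of Pinebrook Media Ltd.
Chain via Quarry Group plc (R1): 20% × 20% = 4% of Pinebrook Media Ltd.
Chain via Crosswind Realty LP (R1): 35% × 20% = 7% of Pinebrook Media Ltd.
Direct interest in Pinebrook Media Ltd: 6%.
Aggregating (R2): 21% + 4% + 7% + 6% = 38%.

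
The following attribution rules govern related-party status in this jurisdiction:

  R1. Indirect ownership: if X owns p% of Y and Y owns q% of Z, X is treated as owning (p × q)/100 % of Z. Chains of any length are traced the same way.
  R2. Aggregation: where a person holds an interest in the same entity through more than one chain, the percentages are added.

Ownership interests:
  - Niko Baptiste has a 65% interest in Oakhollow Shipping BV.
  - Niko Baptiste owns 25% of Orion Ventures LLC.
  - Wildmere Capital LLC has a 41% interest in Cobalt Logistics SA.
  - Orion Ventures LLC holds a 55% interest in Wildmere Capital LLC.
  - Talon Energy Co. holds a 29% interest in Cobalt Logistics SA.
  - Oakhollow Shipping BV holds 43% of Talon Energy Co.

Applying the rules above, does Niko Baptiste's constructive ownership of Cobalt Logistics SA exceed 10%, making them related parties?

Yes

Chain via Oakhollow Shipping BV → Talon Energy Co. (R1): 65% × 43% × 29% = 8.1055% of Cobalt Logistics SA.
Chain via Orion Ventures LLC → Wildmere Capital LLC (R1): 25% × 55% × 41% = 5.6375% of Cobalt Logistics SA.
Aggregating (R2): 8.1055% + 5.6375% = 13.743%.
13.743% exceeds the 10% threshold, so Niko is a related party to Cobalt Logistics SA.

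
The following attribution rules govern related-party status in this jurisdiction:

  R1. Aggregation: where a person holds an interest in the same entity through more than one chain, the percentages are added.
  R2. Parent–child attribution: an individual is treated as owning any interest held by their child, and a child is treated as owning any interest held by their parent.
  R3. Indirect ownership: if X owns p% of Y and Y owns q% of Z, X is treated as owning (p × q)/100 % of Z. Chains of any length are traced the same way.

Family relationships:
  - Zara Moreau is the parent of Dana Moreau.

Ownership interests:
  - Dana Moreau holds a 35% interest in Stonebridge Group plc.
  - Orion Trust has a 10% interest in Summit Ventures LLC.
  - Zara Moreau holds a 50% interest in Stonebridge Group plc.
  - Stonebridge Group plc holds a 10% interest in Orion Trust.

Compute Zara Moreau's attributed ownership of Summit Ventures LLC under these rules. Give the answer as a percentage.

By parent–child attribution (R2), Zara Moreau is treated as also owning Dana Moreau's interest in Stonebridge Group plc, giving 50% + 35% = 85%.
Chain via Stonebridge Group plc → Orion Trust (R3): 85% × 10% × 10% = 0.85% of Summit Ventures LLC.

0.85%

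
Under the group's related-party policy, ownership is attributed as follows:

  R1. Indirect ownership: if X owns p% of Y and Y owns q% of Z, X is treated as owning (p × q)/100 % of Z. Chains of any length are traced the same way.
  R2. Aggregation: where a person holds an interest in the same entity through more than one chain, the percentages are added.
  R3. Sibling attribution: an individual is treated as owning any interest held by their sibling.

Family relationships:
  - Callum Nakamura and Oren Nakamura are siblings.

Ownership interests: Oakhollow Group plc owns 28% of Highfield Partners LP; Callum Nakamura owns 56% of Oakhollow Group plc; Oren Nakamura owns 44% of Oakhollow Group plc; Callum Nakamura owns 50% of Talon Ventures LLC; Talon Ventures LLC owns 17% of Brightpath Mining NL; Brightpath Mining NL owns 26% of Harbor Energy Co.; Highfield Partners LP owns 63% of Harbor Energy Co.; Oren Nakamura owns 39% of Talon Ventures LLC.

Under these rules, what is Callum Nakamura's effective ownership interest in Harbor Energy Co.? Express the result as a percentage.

By sibling attribution (R3), Callum Nakamura is treated as also owning Oren Nakamura's interest in Talon Ventures LLC, giving 50% + 39% = 89%.
By sibling attribution (R3), Callum Nakamura is treated as also owning Oren Nakamura's interest in Oakhollow Group plc, giving 56% + 44% = 100%.
Chain via Talon Ventures LLC → Brightpath Mining NL (R1): 89% × 17% × 26% = 3.9338% of Harbor Energy Co.
Chain via Oakhollow Group plc → Highfield Partners LP (R1): 100% × 28% × 63% = 17.64% of Harbor Energy Co.
Aggregating (R2): 3.9338% + 17.64% = 21.5738%.

21.5738%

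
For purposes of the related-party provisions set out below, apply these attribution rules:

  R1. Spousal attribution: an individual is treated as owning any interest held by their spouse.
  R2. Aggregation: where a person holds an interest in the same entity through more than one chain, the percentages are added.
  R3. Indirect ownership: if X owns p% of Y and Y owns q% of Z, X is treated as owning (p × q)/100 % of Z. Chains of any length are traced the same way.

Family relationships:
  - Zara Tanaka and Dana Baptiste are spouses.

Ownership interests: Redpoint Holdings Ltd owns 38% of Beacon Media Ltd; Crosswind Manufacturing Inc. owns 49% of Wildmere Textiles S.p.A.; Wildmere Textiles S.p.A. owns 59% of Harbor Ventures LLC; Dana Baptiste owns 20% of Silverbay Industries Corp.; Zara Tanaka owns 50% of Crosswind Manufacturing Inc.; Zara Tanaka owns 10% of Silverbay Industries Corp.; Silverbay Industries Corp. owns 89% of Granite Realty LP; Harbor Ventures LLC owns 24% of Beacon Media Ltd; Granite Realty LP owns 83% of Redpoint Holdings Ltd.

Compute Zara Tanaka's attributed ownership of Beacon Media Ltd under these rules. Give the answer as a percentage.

11.89038%

By spousal attribution (R1), Zara Tanaka is treated as also owning Dana Baptiste's interest in Silverbay Industries Corp, giving 10% + 20% = 30%.
Chain via Crosswind Manufacturing Inc. → Wildmere Textiles S.p.A. → Harbor Ventures LLC (R3): 50% × 49% × 59% × 24% = 3.4692% of Beacon Media Ltd.
Chain via Silverbay Industries Corp. → Granite Realty LP → Redpoint Holdings Ltd (R3): 30% × 89% × 83% × 38% = 8.42118% of Beacon Media Ltd.
Aggregating (R2): 3.4692% + 8.42118% = 11.89038%.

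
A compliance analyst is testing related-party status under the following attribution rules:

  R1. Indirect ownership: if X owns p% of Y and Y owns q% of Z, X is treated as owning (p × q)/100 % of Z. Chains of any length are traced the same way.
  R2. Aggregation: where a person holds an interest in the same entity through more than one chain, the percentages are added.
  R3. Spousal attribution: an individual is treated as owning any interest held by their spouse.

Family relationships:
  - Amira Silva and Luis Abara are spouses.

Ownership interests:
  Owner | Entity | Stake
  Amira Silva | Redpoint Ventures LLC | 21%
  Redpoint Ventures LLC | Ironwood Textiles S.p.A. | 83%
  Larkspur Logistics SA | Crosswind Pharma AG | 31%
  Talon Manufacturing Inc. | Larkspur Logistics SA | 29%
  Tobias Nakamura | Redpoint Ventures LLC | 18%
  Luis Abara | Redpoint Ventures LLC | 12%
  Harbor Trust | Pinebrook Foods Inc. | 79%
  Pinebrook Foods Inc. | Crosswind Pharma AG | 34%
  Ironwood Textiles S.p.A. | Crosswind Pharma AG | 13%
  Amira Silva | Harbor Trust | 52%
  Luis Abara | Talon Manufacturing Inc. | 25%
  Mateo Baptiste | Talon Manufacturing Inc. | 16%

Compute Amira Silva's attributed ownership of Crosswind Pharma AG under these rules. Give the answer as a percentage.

19.7754%

By spousal attribution (R3), Amira Silva is treated as also owning Luis Abara's interest in Redpoint Ventures LLC, giving 21% + 12% = 33%.
By spousal attribution (R3), Amira Silva is treated as owning Luis Abara's 25% interest in Talon Manufacturing Inc.
Chain via Redpoint Ventures LLC → Ironwood Textiles S.p.A. (R1): 33% × 83% × 13% = 3.5607% of Crosswind Pharma AG.
Chain via Harbor Trust → Pinebrook Foods Inc. (R1): 52% × 79% × 34% = 13.9672% of Crosswind Pharma AG.
Chain via Talon Manufacturing Inc. → Larkspur Logistics SA (R1): 25% × 29% × 31% = 2.2475% of Crosswind Pharma AG.
Aggregating (R2): 3.5607% + 13.9672% + 2.2475% = 19.7754%.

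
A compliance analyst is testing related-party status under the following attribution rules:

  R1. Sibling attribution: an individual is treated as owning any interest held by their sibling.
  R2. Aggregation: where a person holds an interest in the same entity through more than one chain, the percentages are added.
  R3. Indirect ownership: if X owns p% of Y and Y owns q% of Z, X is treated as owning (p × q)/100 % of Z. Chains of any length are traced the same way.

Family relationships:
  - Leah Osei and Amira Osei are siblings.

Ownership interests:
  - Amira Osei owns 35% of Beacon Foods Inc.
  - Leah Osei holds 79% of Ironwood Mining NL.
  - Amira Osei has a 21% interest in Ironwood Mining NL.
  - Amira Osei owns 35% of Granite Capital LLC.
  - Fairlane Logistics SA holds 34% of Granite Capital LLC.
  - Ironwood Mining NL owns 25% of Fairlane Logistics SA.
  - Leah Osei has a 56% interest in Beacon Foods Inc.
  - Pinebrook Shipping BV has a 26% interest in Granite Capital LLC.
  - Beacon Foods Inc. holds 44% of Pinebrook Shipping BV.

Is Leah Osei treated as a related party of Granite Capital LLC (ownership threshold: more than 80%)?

No

By sibling attribution (R1), Leah Osei is treated as also owning Amira Osei's interest in Ironwood Mining NL, giving 79% + 21% = 100%.
By sibling attribution (R1), Leah Osei is treated as also owning Amira Osei's interest in Beacon Foods Inc, giving 56% + 35% = 91%.
By sibling attribution (R1), Leah Osei is treated as owning Amira Osei's 35% interest in Granite Capital LLC.
Chain via Ironwood Mining NL → Fairlane Logistics SA (R3): 100% × 25% × 34% = 8.5% of Granite Capital LLC.
Chain via Beacon Foods Inc. → Pinebrook Shipping BV (R3): 91% × 44% × 26% = 10.4104% of Granite Capital LLC.
Direct interest in Granite Capital LLC: 35%.
Aggregating (R2): 8.5% + 10.4104% + 35% = 53.9104%.
53.9104% does not exceed the 80% threshold, so Leah is not a related party to Granite Capital LLC.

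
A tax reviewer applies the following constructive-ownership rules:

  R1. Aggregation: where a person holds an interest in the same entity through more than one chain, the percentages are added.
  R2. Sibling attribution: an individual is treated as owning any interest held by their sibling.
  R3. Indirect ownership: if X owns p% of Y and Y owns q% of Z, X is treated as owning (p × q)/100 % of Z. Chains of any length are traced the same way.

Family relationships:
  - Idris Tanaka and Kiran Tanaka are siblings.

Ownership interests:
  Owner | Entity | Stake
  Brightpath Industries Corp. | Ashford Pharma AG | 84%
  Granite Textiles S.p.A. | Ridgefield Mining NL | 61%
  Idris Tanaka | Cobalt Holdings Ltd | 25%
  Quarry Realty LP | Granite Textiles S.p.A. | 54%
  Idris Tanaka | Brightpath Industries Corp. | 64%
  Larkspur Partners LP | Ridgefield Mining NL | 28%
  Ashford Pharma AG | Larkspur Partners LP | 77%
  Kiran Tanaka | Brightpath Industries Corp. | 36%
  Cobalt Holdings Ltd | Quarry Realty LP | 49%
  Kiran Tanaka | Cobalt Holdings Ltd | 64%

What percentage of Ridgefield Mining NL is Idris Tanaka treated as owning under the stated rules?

By sibling attribution (R2), Idris Tanaka is treated as also owning Kiran Tanaka's interest in Cobalt Holdings Ltd, giving 25% + 64% = 89%.
By sibling attribution (R2), Idris Tanaka is treated as also owning Kiran Tanaka's interest in Brightpath Industries Corp, giving 64% + 36% = 100%.
Chain via Cobalt Holdings Ltd → Quarry Realty LP → Granite Textiles S.p.A. (R3): 89% × 49% × 54% × 61% = 14.365134% of Ridgefield Mining NL.
Chain via Brightpath Industries Corp. → Ashford Pharma AG → Larkspur Partners LP (R3): 100% × 84% × 77% × 28% = 18.1104% of Ridgefield Mining NL.
Aggregating (R1): 14.365134% + 18.1104% = 32.475534%.

32.475534%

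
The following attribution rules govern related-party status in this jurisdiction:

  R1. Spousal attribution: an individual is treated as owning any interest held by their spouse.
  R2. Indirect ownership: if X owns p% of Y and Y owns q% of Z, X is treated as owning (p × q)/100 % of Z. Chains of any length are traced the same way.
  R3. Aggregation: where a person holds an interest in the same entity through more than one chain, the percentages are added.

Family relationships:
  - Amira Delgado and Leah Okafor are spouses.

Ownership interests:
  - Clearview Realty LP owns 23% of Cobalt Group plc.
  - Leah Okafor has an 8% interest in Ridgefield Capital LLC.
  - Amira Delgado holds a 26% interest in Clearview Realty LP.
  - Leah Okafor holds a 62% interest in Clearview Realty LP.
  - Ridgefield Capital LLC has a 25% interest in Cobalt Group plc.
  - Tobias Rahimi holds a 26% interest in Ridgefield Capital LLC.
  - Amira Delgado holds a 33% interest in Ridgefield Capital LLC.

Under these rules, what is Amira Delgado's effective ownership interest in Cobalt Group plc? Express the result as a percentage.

30.49%

By spousal attribution (R1), Amira Delgado is treated as also owning Leah Okafor's interest in Clearview Realty LP, giving 26% + 62% = 88%.
By spousal attribution (R1), Amira Delgado is treated as also owning Leah Okafor's interest in Ridgefield Capital LLC, giving 33% + 8% = 41%.
Chain via Clearview Realty LP (R2): 88% × 23% = 20.24% of Cobalt Group plc.
Chain via Ridgefield Capital LLC (R2): 41% × 25% = 10.25% of Cobalt Group plc.
Aggregating (R3): 20.24% + 10.25% = 30.49%.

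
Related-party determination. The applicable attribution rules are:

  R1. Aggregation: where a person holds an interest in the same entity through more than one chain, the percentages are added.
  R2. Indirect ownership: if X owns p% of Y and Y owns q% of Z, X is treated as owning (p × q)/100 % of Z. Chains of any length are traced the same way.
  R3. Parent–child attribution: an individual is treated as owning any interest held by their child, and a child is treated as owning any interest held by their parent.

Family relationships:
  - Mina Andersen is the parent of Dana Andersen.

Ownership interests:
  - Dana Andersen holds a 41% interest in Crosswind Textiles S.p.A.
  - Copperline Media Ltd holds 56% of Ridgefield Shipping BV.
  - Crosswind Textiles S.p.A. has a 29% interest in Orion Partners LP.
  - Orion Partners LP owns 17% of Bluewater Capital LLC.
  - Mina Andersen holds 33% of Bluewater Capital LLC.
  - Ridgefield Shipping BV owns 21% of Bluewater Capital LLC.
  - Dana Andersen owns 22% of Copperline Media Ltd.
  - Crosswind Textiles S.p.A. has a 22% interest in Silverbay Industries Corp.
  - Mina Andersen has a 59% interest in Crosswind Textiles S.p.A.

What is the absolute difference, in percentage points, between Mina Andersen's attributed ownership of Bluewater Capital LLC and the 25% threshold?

15.5172

By parent–child attribution (R3), Mina Andersen is treated as also owning Dana Andersen's interest in Crosswind Textiles S.p.A, giving 59% + 41% = 100%.
By parent–child attribution (R3), Mina Andersen is treated as owning Dana Andersen's 22% interest in Copperline Media Ltd.
Chain via Crosswind Textiles S.p.A. → Orion Partners LP (R2): 100% × 29% × 17% = 4.93% of Bluewater Capital LLC.
Direct interest in Bluewater Capital LLC: 33%.
Chain via Copperline Media Ltd → Ridgefield Shipping BV (R2): 22% × 56% × 21% = 2.5872% of Bluewater Capital LLC.
Aggregating (R1): 4.93% + 33% + 2.5872% = 40.5172%.
40.5172% exceeds the 25% threshold by 15.5172 percentage points.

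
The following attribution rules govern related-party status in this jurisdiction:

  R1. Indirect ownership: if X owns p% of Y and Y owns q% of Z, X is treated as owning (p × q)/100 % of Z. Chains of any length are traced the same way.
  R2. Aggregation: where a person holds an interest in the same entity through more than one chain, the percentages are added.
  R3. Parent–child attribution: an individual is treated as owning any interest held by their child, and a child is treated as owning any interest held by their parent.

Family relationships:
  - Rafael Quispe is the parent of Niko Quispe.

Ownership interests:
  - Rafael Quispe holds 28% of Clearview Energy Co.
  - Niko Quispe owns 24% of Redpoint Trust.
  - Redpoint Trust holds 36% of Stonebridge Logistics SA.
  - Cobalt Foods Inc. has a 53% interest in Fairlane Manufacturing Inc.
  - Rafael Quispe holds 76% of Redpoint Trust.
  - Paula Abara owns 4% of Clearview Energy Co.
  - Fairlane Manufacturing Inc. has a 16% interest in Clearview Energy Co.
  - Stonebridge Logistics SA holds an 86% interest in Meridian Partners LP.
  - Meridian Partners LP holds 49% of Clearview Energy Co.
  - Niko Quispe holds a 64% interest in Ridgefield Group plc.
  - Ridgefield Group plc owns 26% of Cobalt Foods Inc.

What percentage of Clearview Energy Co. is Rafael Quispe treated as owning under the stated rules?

By parent–child attribution (R3), Rafael Quispe is treated as also owning Niko Quispe's interest in Redpoint Trust, giving 76% + 24% = 100%.
By parent–child attribution (R3), Rafael Quispe is treated as owning Niko Quispe's 64% interest in Ridgefield Group plc.
Chain via Redpoint Trust → Stonebridge Logistics SA → Meridian Partners LP (R1): 100% × 36% × 86% × 49% = 15.1704% of Clearview Energy Co.
Direct interest in Clearview Energy Co: 28%.
Chain via Ridgefield Group plc → Cobalt Foods Inc. → Fairlane Manufacturing Inc. (R1): 64% × 26% × 53% × 16% = 1.411072% of Clearview Energy Co.
Aggregating (R2): 15.1704% + 28% + 1.411072% = 44.581472%.

44.581472%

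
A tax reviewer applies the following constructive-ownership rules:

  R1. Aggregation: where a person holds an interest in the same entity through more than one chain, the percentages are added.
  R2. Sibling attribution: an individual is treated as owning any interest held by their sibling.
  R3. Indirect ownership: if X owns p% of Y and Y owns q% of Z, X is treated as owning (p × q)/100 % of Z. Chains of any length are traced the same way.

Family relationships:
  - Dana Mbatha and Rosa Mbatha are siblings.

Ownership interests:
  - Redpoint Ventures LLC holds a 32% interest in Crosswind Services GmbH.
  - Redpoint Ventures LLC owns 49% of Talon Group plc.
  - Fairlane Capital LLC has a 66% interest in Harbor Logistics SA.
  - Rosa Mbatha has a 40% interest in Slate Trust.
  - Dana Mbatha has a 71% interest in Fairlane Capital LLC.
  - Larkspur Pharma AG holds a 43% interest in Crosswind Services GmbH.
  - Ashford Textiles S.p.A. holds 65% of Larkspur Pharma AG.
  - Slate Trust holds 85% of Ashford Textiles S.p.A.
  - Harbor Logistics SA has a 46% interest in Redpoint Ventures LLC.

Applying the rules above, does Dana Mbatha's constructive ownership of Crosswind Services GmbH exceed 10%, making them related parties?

By sibling attribution (R2), Dana Mbatha is treated as owning Rosa Mbatha's 40% interest in Slate Trust.
Chain via Fairlane Capital LLC → Harbor Logistics SA → Redpoint Ventures LLC (R3): 71% × 66% × 46% × 32% = 6.897792% of Crosswind Services GmbH.
Chain via Slate Trust → Ashford Textiles S.p.A. → Larkspur Pharma AG (R3): 40% × 85% × 65% × 43% = 9.503% of Crosswind Services GmbH.
Aggregating (R1): 6.897792% + 9.503% = 16.400792%.
16.400792% exceeds the 10% threshold, so Dana is a related party to Crosswind Services GmbH.

Yes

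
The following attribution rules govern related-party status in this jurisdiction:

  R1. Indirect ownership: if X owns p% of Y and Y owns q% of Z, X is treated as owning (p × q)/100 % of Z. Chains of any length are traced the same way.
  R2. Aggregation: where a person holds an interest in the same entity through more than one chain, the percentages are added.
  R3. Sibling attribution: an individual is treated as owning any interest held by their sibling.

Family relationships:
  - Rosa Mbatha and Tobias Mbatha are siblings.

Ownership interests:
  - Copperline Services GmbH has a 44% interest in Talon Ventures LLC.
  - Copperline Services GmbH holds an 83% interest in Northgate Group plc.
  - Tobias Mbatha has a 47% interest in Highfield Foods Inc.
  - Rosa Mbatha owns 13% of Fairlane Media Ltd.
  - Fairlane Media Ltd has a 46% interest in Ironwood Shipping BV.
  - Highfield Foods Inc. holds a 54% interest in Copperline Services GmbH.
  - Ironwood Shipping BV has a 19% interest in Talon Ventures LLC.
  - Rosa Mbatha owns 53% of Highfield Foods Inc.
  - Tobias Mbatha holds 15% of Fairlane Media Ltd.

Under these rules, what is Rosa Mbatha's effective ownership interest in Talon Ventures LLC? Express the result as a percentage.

26.2072%

By sibling attribution (R3), Rosa Mbatha is treated as also owning Tobias Mbatha's interest in Highfield Foods Inc, giving 53% + 47% = 100%.
By sibling attribution (R3), Rosa Mbatha is treated as also owning Tobias Mbatha's interest in Fairlane Media Ltd, giving 13% + 15% = 28%.
Chain via Highfield Foods Inc. → Copperline Services GmbH (R1): 100% × 54% × 44% = 23.76% of Talon Ventures LLC.
Chain via Fairlane Media Ltd → Ironwood Shipping BV (R1): 28% × 46% × 19% = 2.4472% of Talon Ventures LLC.
Aggregating (R2): 23.76% + 2.4472% = 26.2072%.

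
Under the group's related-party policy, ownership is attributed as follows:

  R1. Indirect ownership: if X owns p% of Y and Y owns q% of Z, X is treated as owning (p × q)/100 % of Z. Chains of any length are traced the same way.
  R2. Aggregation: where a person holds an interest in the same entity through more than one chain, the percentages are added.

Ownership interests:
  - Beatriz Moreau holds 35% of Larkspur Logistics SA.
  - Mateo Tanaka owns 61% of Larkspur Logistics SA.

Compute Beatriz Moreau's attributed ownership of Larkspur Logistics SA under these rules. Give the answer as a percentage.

Direct interest in Larkspur Logistics SA: 35%.

35%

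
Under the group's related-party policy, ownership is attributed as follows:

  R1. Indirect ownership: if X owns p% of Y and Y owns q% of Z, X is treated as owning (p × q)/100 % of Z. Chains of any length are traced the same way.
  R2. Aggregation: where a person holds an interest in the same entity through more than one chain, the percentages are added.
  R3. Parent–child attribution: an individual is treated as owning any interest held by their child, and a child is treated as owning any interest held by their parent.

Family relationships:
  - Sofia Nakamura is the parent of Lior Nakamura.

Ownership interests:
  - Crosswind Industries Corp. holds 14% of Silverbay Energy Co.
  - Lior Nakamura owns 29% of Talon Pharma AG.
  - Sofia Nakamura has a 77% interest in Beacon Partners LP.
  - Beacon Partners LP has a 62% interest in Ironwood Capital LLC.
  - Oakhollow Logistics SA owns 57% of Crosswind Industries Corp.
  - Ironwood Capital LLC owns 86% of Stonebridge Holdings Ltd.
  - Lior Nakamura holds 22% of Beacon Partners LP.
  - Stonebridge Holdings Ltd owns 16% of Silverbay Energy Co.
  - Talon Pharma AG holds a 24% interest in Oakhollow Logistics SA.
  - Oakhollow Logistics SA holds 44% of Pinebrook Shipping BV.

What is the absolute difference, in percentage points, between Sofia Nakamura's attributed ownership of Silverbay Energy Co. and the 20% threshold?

By parent–child attribution (R3), Sofia Nakamura is treated as also owning Lior Nakamura's interest in Beacon Partners LP, giving 77% + 22% = 99%.
By parent–child attribution (R3), Sofia Nakamura is treated as owning Lior Nakamura's 29% interest in Talon Pharma AG.
Chain via Beacon Partners LP → Ironwood Capital LLC → Stonebridge Holdings Ltd (R1): 99% × 62% × 86% × 16% = 8.445888% of Silverbay Energy Co.
Chain via Talon Pharma AG → Oakhollow Logistics SA → Crosswind Industries Corp. (R1): 29% × 24% × 57% × 14% = 0.555408% of Silverbay Energy Co.
Aggregating (R2): 8.445888% + 0.555408% = 9.001296%.
9.001296% falls short of the 20% threshold by 10.998704 percentage points.

10.998704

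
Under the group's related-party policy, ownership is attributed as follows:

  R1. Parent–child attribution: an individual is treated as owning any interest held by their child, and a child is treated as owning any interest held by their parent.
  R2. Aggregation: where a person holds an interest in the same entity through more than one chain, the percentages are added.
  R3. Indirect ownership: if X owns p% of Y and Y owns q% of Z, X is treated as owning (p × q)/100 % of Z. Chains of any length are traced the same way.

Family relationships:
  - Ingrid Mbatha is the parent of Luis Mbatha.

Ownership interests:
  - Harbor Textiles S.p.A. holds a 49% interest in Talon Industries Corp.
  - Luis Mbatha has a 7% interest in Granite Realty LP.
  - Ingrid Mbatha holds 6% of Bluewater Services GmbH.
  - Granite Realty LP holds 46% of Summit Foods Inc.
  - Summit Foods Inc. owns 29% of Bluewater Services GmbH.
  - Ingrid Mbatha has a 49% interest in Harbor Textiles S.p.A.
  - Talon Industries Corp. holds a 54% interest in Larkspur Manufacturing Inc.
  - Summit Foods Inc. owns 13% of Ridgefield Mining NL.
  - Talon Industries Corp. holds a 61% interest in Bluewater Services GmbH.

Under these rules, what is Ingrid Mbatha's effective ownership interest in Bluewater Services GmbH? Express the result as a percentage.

By parent–child attribution (R1), Ingrid Mbatha is treated as owning Luis Mbatha's 7% interest in Granite Realty LP.
Chain via Harbor Textiles S.p.A. → Talon Industries Corp. (R3): 49% × 49% × 61% = 14.6461% of Bluewater Services GmbH.
Direct interest in Bluewater Services GmbH: 6%.
Chain via Granite Realty LP → Summit Foods Inc. (R3): 7% × 46% × 29% = 0.9338% of Bluewater Services GmbH.
Aggregating (R2): 14.6461% + 6% + 0.9338% = 21.5799%.

21.5799%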